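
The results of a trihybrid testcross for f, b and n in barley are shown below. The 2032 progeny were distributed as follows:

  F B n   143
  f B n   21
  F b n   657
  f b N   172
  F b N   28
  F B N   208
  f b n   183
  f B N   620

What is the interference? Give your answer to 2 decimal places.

The two most frequent reciprocal classes, f B N and F b n, are the parental types, so the F1 was f B N / F b n.
The two rarest classes, f B n and F b N, are the double crossovers. Comparing them with the parentals, only the n allele has switched, so n is the middle locus and the order is b – n – f.
b–n: (315 + 49)/2032 = 0.1791; n–f: (391 + 49)/2032 = 0.2165.
Expected DCO frequency = 0.1791 × 0.2165 ≈ 0.03878; observed = 49/2032 ≈ 0.02411.
Coefficient of coincidence = 0.02411/0.03878 ≈ 0.62; interference = 1 − 0.62 = 0.38.

0.38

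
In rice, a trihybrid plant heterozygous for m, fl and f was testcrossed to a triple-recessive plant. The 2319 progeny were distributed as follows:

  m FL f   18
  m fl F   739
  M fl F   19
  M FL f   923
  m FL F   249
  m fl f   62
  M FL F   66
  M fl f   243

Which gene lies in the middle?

The two most frequent reciprocal classes, M FL f and m fl F, are the parental types, so the F1 was M FL f / m fl F.
The two rarest classes, m FL f and M fl F, are the double crossovers. Comparing them with the parentals, only the m allele has switched, so m is the middle locus and the order is fl – m – f.

m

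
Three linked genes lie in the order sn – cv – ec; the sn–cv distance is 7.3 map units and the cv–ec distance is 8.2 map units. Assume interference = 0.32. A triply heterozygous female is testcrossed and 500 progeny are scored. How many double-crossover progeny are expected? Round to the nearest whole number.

Map distances give recombination frequencies of 0.073 and 0.082 for the two intervals.
With interference 0.32 (so coincidence = 0.68), expected double-crossover frequency = 0.073 × 0.082 × 0.68 = 0.00407.
Expected number = 0.00407 × 500 = 2.04 ≈ 2.

2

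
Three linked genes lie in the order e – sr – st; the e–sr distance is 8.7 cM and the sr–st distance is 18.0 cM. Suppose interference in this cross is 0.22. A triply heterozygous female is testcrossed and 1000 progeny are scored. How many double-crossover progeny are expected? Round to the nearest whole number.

Map distances give recombination frequencies of 0.087 and 0.180 for the two intervals.
With interference 0.22 (so coincidence = 0.78), expected double-crossover frequency = 0.087 × 0.180 × 0.78 = 0.01221.
Expected number = 0.01221 × 1000 = 12.21 ≈ 12.

12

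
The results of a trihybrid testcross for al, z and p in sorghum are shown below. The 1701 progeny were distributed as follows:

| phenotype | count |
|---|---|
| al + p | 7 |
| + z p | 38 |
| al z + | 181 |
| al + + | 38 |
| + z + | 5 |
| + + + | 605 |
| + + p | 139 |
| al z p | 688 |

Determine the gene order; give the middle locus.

The two most frequent reciprocal classes, al z p and + + +, are the parental types, so the F1 was al z p / + + +.
The two rarest classes, al + p and + z +, are the double crossovers. Comparing them with the parentals, only the z allele has switched, so z is the middle locus and the order is al – z – p.

z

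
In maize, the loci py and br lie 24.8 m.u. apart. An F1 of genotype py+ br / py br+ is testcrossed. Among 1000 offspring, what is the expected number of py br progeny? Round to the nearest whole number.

124

A map distance of 24.8 m.u. corresponds to a recombination frequency of 0.248.
The F1 is py+ br / py br+, so py br is a recombinant gamete class with expected frequency r/2 = 0.248/2 = 0.1240.
Expected number = 0.1240 × 1000 = 124.00 ≈ 124.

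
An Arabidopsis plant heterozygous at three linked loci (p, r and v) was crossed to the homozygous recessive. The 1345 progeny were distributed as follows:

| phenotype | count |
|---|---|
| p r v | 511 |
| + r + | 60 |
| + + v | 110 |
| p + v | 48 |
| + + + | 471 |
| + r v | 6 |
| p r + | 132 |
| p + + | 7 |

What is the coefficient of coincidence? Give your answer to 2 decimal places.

The two most frequent reciprocal classes, + + + and p r v, are the parental types, so the F1 was + + + / p r v.
The two rarest classes, p + + and + r v, are the double crossovers. Comparing them with the parentals, only the p allele has switched, so p is the middle locus and the order is v – p – r.
v–p: (242 + 13)/1345 = 0.1896; p–r: (108 + 13)/1345 = 0.0900.
Expected DCO frequency = 0.1896 × 0.0900 ≈ 0.01706; observed = 13/1345 ≈ 0.00967.
Coefficient of coincidence = 0.00967/0.01706 ≈ 0.57.

0.57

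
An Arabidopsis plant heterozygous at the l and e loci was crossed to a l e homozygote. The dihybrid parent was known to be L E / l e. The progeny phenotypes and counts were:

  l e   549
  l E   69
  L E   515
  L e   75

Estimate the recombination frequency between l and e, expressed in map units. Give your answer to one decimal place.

The recombinant classes are L e and l E: 75 + 69 = 144.
Recombination frequency = 144/1208 = 0.1192 ≈ 11.9%, i.e. 11.9 map units.

11.9 map units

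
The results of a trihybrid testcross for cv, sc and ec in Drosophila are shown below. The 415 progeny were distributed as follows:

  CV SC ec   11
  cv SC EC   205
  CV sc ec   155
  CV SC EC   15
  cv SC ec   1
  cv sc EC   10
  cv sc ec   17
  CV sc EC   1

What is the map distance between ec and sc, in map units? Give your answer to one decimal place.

The two most frequent reciprocal classes, cv SC EC and CV sc ec, are the parental types, so the F1 was cv SC EC / CV sc ec.
The two rarest classes, cv SC ec and CV sc EC, are the double crossovers. Comparing them with the parentals, only the ec allele has switched, so ec is the middle locus and the order is cv – ec – sc.
Crossovers in the ec–sc interval produce the single-crossover classes cv sc EC and CV SC ec (10 + 11 = 21) plus the double crossovers (2).
RF(ec–sc) = (21 + 2) / 415 = 23/415 = 0.0554 → 5.5 map units.

5.5 map units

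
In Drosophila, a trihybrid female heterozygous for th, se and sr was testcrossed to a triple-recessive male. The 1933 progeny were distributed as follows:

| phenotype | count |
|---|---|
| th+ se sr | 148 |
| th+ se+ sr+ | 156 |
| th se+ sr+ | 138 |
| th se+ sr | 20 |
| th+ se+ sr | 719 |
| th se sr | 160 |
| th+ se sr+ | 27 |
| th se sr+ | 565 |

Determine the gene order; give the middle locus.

th

The two most frequent reciprocal classes, th+ se+ sr and th se sr+, are the parental types, so the F1 was th+ se+ sr / th se sr+.
The two rarest classes, th se+ sr and th+ se sr+, are the double crossovers. Comparing them with the parentals, only the th allele has switched, so th is the middle locus and the order is sr – th – se.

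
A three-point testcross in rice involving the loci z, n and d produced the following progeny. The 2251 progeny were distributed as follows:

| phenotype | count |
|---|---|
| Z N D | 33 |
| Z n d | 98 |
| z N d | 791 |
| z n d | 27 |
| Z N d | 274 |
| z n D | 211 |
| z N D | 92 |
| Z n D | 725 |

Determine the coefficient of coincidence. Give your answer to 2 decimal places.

The two most frequent reciprocal classes, z N d and Z n D, are the parental types, so the F1 was z N d / Z n D.
The two rarest classes, z n d and Z N D, are the double crossovers. Comparing them with the parentals, only the n allele has switched, so n is the middle locus and the order is z – n – d.
z–n: (485 + 60)/2251 = 0.2421; n–d: (190 + 60)/2251 = 0.1111.
Expected DCO frequency = 0.2421 × 0.1111 ≈ 0.02690; observed = 60/2251 ≈ 0.02665.
Coefficient of coincidence = 0.02665/0.02690 ≈ 0.99.

0.99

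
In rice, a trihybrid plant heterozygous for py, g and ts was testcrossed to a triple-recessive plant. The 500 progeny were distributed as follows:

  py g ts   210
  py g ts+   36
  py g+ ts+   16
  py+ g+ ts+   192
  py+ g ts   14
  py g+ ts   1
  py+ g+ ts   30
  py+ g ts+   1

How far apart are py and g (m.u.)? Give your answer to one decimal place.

The two most frequent reciprocal classes, py g ts and py+ g+ ts+, are the parental types, so the F1 was py g ts / py+ g+ ts+.
The two rarest classes, py g+ ts and py+ g ts+, are the double crossovers. Comparing them with the parentals, only the g allele has switched, so g is the middle locus and the order is ts – g – py.
Crossovers in the g–py interval produce the single-crossover classes py+ g ts and py g+ ts+ (14 + 16 = 30) plus the double crossovers (2).
RF(g–py) = (30 + 2) / 500 = 32/500 = 0.0640 → 6.4 m.u.

6.4 m.u.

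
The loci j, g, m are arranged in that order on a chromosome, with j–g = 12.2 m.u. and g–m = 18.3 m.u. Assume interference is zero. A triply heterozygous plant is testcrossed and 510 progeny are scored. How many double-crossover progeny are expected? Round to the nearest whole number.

11

Map distances give recombination frequencies of 0.122 and 0.183 for the two intervals.
With no interference, expected double-crossover frequency = 0.122 × 0.183 = 0.02233.
Expected number = 0.02233 × 510 = 11.39 ≈ 11.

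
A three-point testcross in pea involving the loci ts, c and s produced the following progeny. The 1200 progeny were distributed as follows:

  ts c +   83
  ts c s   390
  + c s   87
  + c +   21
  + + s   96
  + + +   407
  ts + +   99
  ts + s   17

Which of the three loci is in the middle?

c

The two most frequent reciprocal classes, ts c s and + + +, are the parental types, so the F1 was ts c s / + + +.
The two rarest classes, ts + s and + c +, are the double crossovers. Comparing them with the parentals, only the c allele has switched, so c is the middle locus and the order is s – c – ts.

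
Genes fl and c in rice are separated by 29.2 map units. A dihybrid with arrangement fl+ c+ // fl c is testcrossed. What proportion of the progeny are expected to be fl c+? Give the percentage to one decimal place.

14.6%

A map distance of 29.2 map units corresponds to a recombination frequency of 0.292.
The F1 is fl+ c+ / fl c, so fl c+ is a recombinant gamete class with expected frequency r/2 = 0.292/2 = 0.1460.
That is 0.1460 = 14.6% of the progeny.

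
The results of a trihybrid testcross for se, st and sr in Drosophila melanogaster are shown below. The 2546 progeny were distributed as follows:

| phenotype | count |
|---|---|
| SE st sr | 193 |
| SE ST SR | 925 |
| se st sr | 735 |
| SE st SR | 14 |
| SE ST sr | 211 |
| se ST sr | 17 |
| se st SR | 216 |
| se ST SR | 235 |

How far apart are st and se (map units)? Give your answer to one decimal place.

18.0 map units

The two most frequent reciprocal classes, SE ST SR and se st sr, are the parental types, so the F1 was SE ST SR / se st sr.
The two rarest classes, SE st SR and se ST sr, are the double crossovers. Comparing them with the parentals, only the st allele has switched, so st is the middle locus and the order is sr – st – se.
Crossovers in the st–se interval produce the single-crossover classes se ST SR and SE st sr (235 + 193 = 428) plus the double crossovers (31).
RF(st–se) = (428 + 31) / 2546 = 459/2546 = 0.1803 → 18.0 map units.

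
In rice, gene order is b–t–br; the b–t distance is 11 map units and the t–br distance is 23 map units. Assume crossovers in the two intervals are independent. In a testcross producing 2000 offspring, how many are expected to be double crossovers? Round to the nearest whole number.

Map distances give recombination frequencies of 0.110 and 0.230 for the two intervals.
With no interference, expected double-crossover frequency = 0.110 × 0.230 = 0.02530.
Expected number = 0.02530 × 2000 = 50.60 ≈ 51.

51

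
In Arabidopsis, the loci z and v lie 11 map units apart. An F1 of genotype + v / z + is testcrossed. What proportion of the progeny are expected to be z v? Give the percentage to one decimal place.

A map distance of 11 map units corresponds to a recombination frequency of 0.110.
The F1 is + v / z +, so z v is a recombinant gamete class with expected frequency r/2 = 0.110/2 = 0.0550.
That is 0.0550 = 5.5% of the progeny.

5.5%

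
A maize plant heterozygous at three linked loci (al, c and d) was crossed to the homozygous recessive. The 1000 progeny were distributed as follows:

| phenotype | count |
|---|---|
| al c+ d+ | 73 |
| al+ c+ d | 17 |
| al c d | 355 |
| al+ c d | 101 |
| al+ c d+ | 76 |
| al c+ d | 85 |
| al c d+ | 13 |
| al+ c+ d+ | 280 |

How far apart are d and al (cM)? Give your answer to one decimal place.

The two most frequent reciprocal classes, al c d and al+ c+ d+, are the parental types, so the F1 was al c d / al+ c+ d+.
The two rarest classes, al c d+ and al+ c+ d, are the double crossovers. Comparing them with the parentals, only the d allele has switched, so d is the middle locus and the order is al – d – c.
Crossovers in the al–d interval produce the single-crossover classes al+ c d and al c+ d+ (101 + 73 = 174) plus the double crossovers (30).
RF(al–d) = (174 + 30) / 1000 = 204/1000 = 0.2040 → 20.4 cM.

20.4 cM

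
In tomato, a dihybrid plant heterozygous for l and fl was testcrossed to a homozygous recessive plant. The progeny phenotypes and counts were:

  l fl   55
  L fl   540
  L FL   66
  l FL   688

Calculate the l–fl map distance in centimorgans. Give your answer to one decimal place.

The two most frequent classes, L fl (540) and l FL (688), are the parental types, so the F1 was L fl / l FL.
The recombinant classes are L FL and l fl: 66 + 55 = 121.
Recombination frequency = 121/1349 = 0.0897 ≈ 9.0%, i.e. 9.0 centimorgans.

9.0 centimorgans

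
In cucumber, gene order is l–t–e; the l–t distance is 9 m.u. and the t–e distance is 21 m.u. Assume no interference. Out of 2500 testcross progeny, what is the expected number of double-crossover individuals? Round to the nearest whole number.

47

Map distances give recombination frequencies of 0.090 and 0.210 for the two intervals.
With no interference, expected double-crossover frequency = 0.090 × 0.210 = 0.01890.
Expected number = 0.01890 × 2500 = 47.25 ≈ 47.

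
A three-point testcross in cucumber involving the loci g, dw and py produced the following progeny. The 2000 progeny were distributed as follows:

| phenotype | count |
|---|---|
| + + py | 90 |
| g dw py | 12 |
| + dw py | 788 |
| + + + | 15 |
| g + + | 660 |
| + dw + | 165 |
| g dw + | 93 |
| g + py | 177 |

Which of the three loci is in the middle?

g

The two most frequent reciprocal classes, + dw py and g + +, are the parental types, so the F1 was + dw py / g + +.
The two rarest classes, g dw py and + + +, are the double crossovers. Comparing them with the parentals, only the g allele has switched, so g is the middle locus and the order is py – g – dw.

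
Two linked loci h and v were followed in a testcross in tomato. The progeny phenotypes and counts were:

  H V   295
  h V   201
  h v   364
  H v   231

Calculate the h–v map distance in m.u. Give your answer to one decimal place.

The two most frequent classes, H V (295) and h v (364), are the parental types, so the F1 was H V / h v.
The recombinant classes are H v and h V: 231 + 201 = 432.
Recombination frequency = 432/1091 = 0.3960 ≈ 39.6%, i.e. 39.6 m.u.

39.6 m.u.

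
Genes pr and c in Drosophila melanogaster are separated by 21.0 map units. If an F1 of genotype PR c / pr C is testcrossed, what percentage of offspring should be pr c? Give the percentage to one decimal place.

A map distance of 21.0 map units corresponds to a recombination frequency of 0.210.
The F1 is PR c / pr C, so pr c is a recombinant gamete class with expected frequency r/2 = 0.210/2 = 0.1050.
That is 0.1050 = 10.5% of the progeny.

10.5%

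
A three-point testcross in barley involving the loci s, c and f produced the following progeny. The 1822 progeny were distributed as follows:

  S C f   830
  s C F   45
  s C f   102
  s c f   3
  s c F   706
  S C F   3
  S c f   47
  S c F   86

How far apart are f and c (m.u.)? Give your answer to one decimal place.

The two most frequent reciprocal classes, s c F and S C f, are the parental types, so the F1 was s c F / S C f.
The two rarest classes, s c f and S C F, are the double crossovers. Comparing them with the parentals, only the f allele has switched, so f is the middle locus and the order is s – f – c.
Crossovers in the f–c interval produce the single-crossover classes s C F and S c f (45 + 47 = 92) plus the double crossovers (6).
RF(f–c) = (92 + 6) / 1822 = 98/1822 = 0.0538 → 5.4 m.u.

5.4 m.u.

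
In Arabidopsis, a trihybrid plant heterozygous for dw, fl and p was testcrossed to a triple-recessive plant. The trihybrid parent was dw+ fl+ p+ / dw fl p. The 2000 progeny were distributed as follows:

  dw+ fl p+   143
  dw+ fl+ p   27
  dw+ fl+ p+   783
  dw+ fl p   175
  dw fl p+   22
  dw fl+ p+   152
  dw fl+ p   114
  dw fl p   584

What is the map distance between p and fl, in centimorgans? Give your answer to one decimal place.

15.3 centimorgans

The two rarest classes, dw+ fl+ p and dw fl p+, are the double crossovers. Comparing them with the parentals, only the p allele has switched, so p is the middle locus and the order is dw – p – fl.
Crossovers in the p–fl interval produce the single-crossover classes dw+ fl p+ and dw fl+ p (143 + 114 = 257) plus the double crossovers (49).
RF(p–fl) = (257 + 49) / 2000 = 306/2000 = 0.1530 → 15.3 centimorgans.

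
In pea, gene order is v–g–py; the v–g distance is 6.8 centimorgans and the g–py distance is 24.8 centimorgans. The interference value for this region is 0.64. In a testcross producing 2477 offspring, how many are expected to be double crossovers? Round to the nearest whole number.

15

Map distances give recombination frequencies of 0.068 and 0.248 for the two intervals.
With interference 0.64 (so coincidence = 0.36), expected double-crossover frequency = 0.068 × 0.248 × 0.36 = 0.00607.
Expected number = 0.00607 × 2477 = 15.04 ≈ 15.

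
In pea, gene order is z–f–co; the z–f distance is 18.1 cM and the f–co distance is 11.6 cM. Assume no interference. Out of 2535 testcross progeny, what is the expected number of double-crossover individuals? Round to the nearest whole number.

Map distances give recombination frequencies of 0.181 and 0.116 for the two intervals.
With no interference, expected double-crossover frequency = 0.181 × 0.116 = 0.02100.
Expected number = 0.02100 × 2535 = 53.22 ≈ 53.

53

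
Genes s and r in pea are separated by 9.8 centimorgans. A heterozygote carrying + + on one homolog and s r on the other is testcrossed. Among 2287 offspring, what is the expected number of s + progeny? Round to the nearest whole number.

112

A map distance of 9.8 centimorgans corresponds to a recombination frequency of 0.098.
The F1 is + + / s r, so s + is a recombinant gamete class with expected frequency r/2 = 0.098/2 = 0.0490.
Expected number = 0.0490 × 2287 = 112.06 ≈ 112.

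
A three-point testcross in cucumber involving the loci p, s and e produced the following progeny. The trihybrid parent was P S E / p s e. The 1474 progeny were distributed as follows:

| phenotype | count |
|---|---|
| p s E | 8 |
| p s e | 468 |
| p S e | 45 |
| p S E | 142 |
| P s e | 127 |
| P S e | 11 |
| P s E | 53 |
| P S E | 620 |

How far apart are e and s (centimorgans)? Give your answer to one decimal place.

7.9 centimorgans

The two rarest classes, P S e and p s E, are the double crossovers. Comparing them with the parentals, only the e allele has switched, so e is the middle locus and the order is p – e – s.
Crossovers in the e–s interval produce the single-crossover classes P s E and p S e (53 + 45 = 98) plus the double crossovers (19).
RF(e–s) = (98 + 19) / 1474 = 117/1474 = 0.0794 → 7.9 centimorgans.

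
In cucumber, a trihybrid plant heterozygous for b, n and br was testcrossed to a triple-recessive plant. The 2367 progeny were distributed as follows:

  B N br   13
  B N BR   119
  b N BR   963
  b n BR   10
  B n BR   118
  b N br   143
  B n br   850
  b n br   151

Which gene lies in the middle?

n

The two most frequent reciprocal classes, b N BR and B n br, are the parental types, so the F1 was b N BR / B n br.
The two rarest classes, b n BR and B N br, are the double crossovers. Comparing them with the parentals, only the n allele has switched, so n is the middle locus and the order is b – n – br.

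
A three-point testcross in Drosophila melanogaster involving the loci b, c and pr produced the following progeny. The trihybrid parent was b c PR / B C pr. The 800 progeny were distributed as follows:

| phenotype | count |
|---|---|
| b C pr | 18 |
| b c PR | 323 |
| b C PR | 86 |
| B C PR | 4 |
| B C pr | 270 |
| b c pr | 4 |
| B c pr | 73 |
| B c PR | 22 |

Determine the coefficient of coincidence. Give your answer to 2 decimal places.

0.80

The two rarest classes, b c pr and B C PR, are the double crossovers. Comparing them with the parentals, only the pr allele has switched, so pr is the middle locus and the order is b – pr – c.
b–pr: (40 + 8)/800 = 0.0600; pr–c: (159 + 8)/800 = 0.2087.
Expected DCO frequency = 0.0600 × 0.2087 ≈ 0.01252; observed = 8/800 ≈ 0.01000.
Coefficient of coincidence = 0.01000/0.01252 ≈ 0.80.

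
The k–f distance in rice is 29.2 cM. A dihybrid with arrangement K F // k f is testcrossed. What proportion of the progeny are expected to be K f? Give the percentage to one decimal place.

A map distance of 29.2 cM corresponds to a recombination frequency of 0.292.
The F1 is K F / k f, so K f is a recombinant gamete class with expected frequency r/2 = 0.292/2 = 0.1460.
That is 0.1460 = 14.6% of the progeny.

14.6%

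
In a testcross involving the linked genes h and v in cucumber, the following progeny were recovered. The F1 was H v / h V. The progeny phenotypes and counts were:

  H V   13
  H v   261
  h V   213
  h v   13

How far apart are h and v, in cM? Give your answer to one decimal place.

5.2 cM

The recombinant classes are H V and h v: 13 + 13 = 26.
Recombination frequency = 26/500 = 0.0520 ≈ 5.2%, i.e. 5.2 cM.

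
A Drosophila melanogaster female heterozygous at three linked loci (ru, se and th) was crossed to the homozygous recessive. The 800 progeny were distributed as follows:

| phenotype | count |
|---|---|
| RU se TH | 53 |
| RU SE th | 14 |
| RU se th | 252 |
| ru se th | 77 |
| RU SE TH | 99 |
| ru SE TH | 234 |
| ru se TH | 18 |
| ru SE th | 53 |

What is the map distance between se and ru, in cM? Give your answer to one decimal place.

The two most frequent reciprocal classes, ru SE TH and RU se th, are the parental types, so the F1 was ru SE TH / RU se th.
The two rarest classes, ru se TH and RU SE th, are the double crossovers. Comparing them with the parentals, only the se allele has switched, so se is the middle locus and the order is ru – se – th.
Crossovers in the ru–se interval produce the single-crossover classes RU SE TH and ru se th (99 + 77 = 176) plus the double crossovers (32).
RF(ru–se) = (176 + 32) / 800 = 208/800 = 0.2600 → 26.0 cM.

26.0 cM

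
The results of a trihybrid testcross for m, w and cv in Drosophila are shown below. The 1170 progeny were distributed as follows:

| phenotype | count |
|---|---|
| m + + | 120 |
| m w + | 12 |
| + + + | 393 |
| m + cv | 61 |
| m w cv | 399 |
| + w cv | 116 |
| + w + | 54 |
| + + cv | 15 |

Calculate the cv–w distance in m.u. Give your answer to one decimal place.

12.1 m.u.

The two most frequent reciprocal classes, + + + and m w cv, are the parental types, so the F1 was + + + / m w cv.
The two rarest classes, + + cv and m w +, are the double crossovers. Comparing them with the parentals, only the cv allele has switched, so cv is the middle locus and the order is w – cv – m.
Crossovers in the w–cv interval produce the single-crossover classes + w + and m + cv (54 + 61 = 115) plus the double crossovers (27).
RF(w–cv) = (115 + 27) / 1170 = 142/1170 = 0.1214 → 12.1 m.u.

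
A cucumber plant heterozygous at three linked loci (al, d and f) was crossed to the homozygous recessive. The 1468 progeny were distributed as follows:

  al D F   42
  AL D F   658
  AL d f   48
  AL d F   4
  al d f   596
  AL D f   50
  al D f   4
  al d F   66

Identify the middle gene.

The two most frequent reciprocal classes, al d f and AL D F, are the parental types, so the F1 was al d f / AL D F.
The two rarest classes, al D f and AL d F, are the double crossovers. Comparing them with the parentals, only the d allele has switched, so d is the middle locus and the order is f – d – al.

d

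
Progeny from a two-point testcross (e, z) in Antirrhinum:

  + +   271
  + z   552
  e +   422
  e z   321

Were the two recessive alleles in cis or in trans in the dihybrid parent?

The two most frequent classes are + z (552) and e + (422); these are the parental (non-recombinant) types.
So the F1 carried + z on one chromosome and e + on the other — the recessive alleles are on opposite chromosomes (trans / repulsion).

trans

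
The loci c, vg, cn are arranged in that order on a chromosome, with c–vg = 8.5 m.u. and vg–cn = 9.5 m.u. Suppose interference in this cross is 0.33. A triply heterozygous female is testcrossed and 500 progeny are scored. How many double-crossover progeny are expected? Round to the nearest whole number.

3

Map distances give recombination frequencies of 0.085 and 0.095 for the two intervals.
With interference 0.33 (so coincidence = 0.67), expected double-crossover frequency = 0.085 × 0.095 × 0.67 = 0.00541.
Expected number = 0.00541 × 500 = 2.71 ≈ 3.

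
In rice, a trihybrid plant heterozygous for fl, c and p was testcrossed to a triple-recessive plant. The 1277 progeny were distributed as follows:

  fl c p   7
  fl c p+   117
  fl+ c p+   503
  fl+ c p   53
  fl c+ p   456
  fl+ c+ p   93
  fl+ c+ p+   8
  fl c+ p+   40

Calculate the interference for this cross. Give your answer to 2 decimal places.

0.21

The two most frequent reciprocal classes, fl+ c p+ and fl c+ p, are the parental types, so the F1 was fl+ c p+ / fl c+ p.
The two rarest classes, fl+ c+ p+ and fl c p, are the double crossovers. Comparing them with the parentals, only the c allele has switched, so c is the middle locus and the order is fl – c – p.
fl–c: (210 + 15)/1277 = 0.1762; c–p: (93 + 15)/1277 = 0.0846.
Expected DCO frequency = 0.1762 × 0.0846 ≈ 0.01491; observed = 15/1277 ≈ 0.01175.
Coefficient of coincidence = 0.01175/0.01491 ≈ 0.79; interference = 1 − 0.79 = 0.21.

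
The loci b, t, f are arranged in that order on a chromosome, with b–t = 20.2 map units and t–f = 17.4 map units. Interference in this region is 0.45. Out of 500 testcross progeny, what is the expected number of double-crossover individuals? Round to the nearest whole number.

Map distances give recombination frequencies of 0.202 and 0.174 for the two intervals.
With interference 0.45 (so coincidence = 0.55), expected double-crossover frequency = 0.202 × 0.174 × 0.55 = 0.01933.
Expected number = 0.01933 × 500 = 9.67 ≈ 10.

10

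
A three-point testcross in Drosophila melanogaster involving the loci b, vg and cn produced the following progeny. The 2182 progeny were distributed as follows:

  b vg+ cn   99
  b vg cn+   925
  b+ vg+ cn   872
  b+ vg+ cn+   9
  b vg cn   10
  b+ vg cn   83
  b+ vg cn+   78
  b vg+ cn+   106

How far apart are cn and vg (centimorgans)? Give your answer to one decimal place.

The two most frequent reciprocal classes, b vg cn+ and b+ vg+ cn, are the parental types, so the F1 was b vg cn+ / b+ vg+ cn.
The two rarest classes, b vg cn and b+ vg+ cn+, are the double crossovers. Comparing them with the parentals, only the cn allele has switched, so cn is the middle locus and the order is b – cn – vg.
Crossovers in the cn–vg interval produce the single-crossover classes b vg+ cn+ and b+ vg cn (106 + 83 = 189) plus the double crossovers (19).
RF(cn–vg) = (189 + 19) / 2182 = 208/2182 = 0.0953 → 9.5 centimorgans.

9.5 centimorgans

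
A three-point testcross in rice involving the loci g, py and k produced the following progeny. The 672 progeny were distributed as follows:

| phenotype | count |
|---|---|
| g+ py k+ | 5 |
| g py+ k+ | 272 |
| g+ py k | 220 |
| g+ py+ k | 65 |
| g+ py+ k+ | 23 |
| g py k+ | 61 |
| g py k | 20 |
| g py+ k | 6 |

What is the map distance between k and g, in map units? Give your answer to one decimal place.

The two most frequent reciprocal classes, g+ py k and g py+ k+, are the parental types, so the F1 was g+ py k / g py+ k+.
The two rarest classes, g+ py k+ and g py+ k, are the double crossovers. Comparing them with the parentals, only the k allele has switched, so k is the middle locus and the order is py – k – g.
Crossovers in the k–g interval produce the single-crossover classes g py k and g+ py+ k+ (20 + 23 = 43) plus the double crossovers (11).
RF(k–g) = (43 + 11) / 672 = 54/672 = 0.0804 → 8.0 map units.

8.0 map units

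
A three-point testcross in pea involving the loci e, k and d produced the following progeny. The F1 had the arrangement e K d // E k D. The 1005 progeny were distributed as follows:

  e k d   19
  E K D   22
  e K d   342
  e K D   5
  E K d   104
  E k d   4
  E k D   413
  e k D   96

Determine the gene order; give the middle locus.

The two rarest classes, e K D and E k d, are the double crossovers. Comparing them with the parentals, only the d allele has switched, so d is the middle locus and the order is k – d – e.

d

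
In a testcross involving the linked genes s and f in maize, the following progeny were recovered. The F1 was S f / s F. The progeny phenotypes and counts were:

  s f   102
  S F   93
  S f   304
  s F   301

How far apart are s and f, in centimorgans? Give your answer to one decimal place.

24.4 centimorgans

The recombinant classes are S F and s f: 93 + 102 = 195.
Recombination frequency = 195/800 = 0.2437 ≈ 24.4%, i.e. 24.4 centimorgans.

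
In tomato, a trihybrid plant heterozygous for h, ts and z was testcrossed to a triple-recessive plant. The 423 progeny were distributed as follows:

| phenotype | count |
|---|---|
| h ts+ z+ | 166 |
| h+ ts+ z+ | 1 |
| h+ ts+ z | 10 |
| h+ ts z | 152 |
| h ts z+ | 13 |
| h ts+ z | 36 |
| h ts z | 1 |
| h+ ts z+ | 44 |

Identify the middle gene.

h

The two most frequent reciprocal classes, h ts+ z+ and h+ ts z, are the parental types, so the F1 was h ts+ z+ / h+ ts z.
The two rarest classes, h+ ts+ z+ and h ts z, are the double crossovers. Comparing them with the parentals, only the h allele has switched, so h is the middle locus and the order is z – h – ts.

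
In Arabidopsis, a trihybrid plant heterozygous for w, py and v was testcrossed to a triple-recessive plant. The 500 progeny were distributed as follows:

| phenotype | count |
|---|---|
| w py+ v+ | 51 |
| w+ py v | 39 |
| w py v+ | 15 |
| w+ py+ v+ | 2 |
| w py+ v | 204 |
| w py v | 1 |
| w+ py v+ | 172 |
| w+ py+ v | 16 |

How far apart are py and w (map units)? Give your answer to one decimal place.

6.8 map units

The two most frequent reciprocal classes, w py+ v and w+ py v+, are the parental types, so the F1 was w py+ v / w+ py v+.
The two rarest classes, w py v and w+ py+ v+, are the double crossovers. Comparing them with the parentals, only the py allele has switched, so py is the middle locus and the order is v – py – w.
Crossovers in the py–w interval produce the single-crossover classes w+ py+ v and w py v+ (16 + 15 = 31) plus the double crossovers (3).
RF(py–w) = (31 + 3) / 500 = 34/500 = 0.0680 → 6.8 map units.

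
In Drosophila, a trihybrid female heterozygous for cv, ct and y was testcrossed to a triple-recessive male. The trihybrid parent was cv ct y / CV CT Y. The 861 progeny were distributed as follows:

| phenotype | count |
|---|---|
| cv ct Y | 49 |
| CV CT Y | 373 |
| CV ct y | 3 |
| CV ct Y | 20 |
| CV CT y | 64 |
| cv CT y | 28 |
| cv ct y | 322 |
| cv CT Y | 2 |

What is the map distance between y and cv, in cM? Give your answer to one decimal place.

13.7 cM

The two rarest classes, CV ct y and cv CT Y, are the double crossovers. Comparing them with the parentals, only the cv allele has switched, so cv is the middle locus and the order is ct – cv – y.
Crossovers in the cv–y interval produce the single-crossover classes cv ct Y and CV CT y (49 + 64 = 113) plus the double crossovers (5).
RF(cv–y) = (113 + 5) / 861 = 118/861 = 0.1370 → 13.7 cM.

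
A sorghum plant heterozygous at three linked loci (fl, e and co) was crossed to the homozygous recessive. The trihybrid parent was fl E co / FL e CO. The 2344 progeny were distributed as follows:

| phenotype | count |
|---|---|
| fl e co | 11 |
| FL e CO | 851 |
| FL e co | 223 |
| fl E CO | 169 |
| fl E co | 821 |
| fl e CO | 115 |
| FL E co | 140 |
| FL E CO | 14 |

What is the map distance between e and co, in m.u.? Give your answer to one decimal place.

The two rarest classes, fl e co and FL E CO, are the double crossovers. Comparing them with the parentals, only the e allele has switched, so e is the middle locus and the order is fl – e – co.
Crossovers in the e–co interval produce the single-crossover classes fl E CO and FL e co (169 + 223 = 392) plus the double crossovers (25).
RF(e–co) = (392 + 25) / 2344 = 417/2344 = 0.1779 → 17.8 m.u.

17.8 m.u.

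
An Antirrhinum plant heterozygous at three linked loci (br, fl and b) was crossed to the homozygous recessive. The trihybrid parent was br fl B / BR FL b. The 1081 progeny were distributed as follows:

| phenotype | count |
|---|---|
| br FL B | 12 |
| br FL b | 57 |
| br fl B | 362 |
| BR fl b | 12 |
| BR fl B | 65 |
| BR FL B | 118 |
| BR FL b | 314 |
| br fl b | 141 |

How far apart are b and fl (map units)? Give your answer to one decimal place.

26.2 map units

The two rarest classes, br FL B and BR fl b, are the double crossovers. Comparing them with the parentals, only the fl allele has switched, so fl is the middle locus and the order is b – fl – br.
Crossovers in the b–fl interval produce the single-crossover classes br fl b and BR FL B (141 + 118 = 259) plus the double crossovers (24).
RF(b–fl) = (259 + 24) / 1081 = 283/1081 = 0.2618 → 26.2 map units.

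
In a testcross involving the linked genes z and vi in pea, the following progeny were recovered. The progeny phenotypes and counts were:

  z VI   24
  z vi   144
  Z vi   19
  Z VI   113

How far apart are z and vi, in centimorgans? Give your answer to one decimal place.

14.3 centimorgans

The two most frequent classes, Z VI (113) and z vi (144), are the parental types, so the F1 was Z VI / z vi.
The recombinant classes are Z vi and z VI: 19 + 24 = 43.
Recombination frequency = 43/300 = 0.1433 ≈ 14.3%, i.e. 14.3 centimorgans.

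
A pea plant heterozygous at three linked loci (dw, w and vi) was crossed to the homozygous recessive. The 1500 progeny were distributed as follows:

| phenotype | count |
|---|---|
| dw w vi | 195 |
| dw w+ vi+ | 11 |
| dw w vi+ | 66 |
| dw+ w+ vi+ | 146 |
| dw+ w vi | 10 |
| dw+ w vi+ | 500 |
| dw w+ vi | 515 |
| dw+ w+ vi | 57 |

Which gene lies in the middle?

vi

The two most frequent reciprocal classes, dw w+ vi and dw+ w vi+, are the parental types, so the F1 was dw w+ vi / dw+ w vi+.
The two rarest classes, dw w+ vi+ and dw+ w vi, are the double crossovers. Comparing them with the parentals, only the vi allele has switched, so vi is the middle locus and the order is dw – vi – w.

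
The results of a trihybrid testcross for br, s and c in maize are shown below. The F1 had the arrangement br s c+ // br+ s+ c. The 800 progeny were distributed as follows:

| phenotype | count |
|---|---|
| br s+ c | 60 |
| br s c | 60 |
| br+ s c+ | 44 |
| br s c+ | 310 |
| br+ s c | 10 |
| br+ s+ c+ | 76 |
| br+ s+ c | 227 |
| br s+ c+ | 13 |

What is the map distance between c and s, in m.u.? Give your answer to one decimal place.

19.9 m.u.

The two rarest classes, br s+ c+ and br+ s c, are the double crossovers. Comparing them with the parentals, only the s allele has switched, so s is the middle locus and the order is br – s – c.
Crossovers in the s–c interval produce the single-crossover classes br s c and br+ s+ c+ (60 + 76 = 136) plus the double crossovers (23).
RF(s–c) = (136 + 23) / 800 = 159/800 = 0.1988 → 19.9 m.u.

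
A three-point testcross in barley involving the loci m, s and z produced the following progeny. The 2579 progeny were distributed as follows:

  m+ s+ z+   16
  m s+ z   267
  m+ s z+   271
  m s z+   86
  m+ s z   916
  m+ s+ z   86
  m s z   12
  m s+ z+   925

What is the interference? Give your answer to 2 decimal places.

0.36

The two most frequent reciprocal classes, m+ s z and m s+ z+, are the parental types, so the F1 was m+ s z / m s+ z+.
The two rarest classes, m s z and m+ s+ z+, are the double crossovers. Comparing them with the parentals, only the m allele has switched, so m is the middle locus and the order is z – m – s.
z–m: (538 + 28)/2579 = 0.2195; m–s: (172 + 28)/2579 = 0.0775.
Expected DCO frequency = 0.2195 × 0.0775 ≈ 0.01701; observed = 28/2579 ≈ 0.01086.
Coefficient of coincidence = 0.01086/0.01701 ≈ 0.64; interference = 1 − 0.64 = 0.36.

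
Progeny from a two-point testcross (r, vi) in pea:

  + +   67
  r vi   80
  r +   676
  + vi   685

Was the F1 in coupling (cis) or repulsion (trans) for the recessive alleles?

The two most frequent classes are + vi (685) and r + (676); these are the parental (non-recombinant) types.
So the F1 carried + vi on one chromosome and r + on the other — the recessive alleles are on opposite chromosomes (trans / repulsion).

trans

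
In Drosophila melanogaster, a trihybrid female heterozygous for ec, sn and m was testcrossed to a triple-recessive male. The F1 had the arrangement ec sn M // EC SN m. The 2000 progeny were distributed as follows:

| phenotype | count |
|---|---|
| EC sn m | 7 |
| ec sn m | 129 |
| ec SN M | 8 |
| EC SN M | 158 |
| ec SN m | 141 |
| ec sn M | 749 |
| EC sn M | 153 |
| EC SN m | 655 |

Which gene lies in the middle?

sn

The two rarest classes, ec SN M and EC sn m, are the double crossovers. Comparing them with the parentals, only the sn allele has switched, so sn is the middle locus and the order is ec – sn – m.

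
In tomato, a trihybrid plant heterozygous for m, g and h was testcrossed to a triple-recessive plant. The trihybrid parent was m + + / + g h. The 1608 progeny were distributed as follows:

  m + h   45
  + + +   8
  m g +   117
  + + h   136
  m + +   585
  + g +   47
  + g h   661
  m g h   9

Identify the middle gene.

m

The two rarest classes, + + + and m g h, are the double crossovers. Comparing them with the parentals, only the m allele has switched, so m is the middle locus and the order is h – m – g.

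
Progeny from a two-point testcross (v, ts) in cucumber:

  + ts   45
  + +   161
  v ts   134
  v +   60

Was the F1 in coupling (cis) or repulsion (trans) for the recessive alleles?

cis

The two most frequent classes are + + (161) and v ts (134); these are the parental (non-recombinant) types.
So the F1 carried + + on one chromosome and v ts on the other — the recessive alleles are on the same chromosome (cis / coupling).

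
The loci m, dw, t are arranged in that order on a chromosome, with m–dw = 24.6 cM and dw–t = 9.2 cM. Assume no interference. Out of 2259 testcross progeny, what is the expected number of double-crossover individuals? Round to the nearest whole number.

Map distances give recombination frequencies of 0.246 and 0.092 for the two intervals.
With no interference, expected double-crossover frequency = 0.246 × 0.092 = 0.02263.
Expected number = 0.02263 × 2259 = 51.13 ≈ 51.

51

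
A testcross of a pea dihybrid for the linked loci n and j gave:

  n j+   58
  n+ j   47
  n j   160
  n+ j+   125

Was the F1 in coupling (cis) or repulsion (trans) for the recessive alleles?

The two most frequent classes are n+ j+ (125) and n j (160); these are the parental (non-recombinant) types.
So the F1 carried n+ j+ on one chromosome and n j on the other — the recessive alleles are on the same chromosome (cis / coupling).

cis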